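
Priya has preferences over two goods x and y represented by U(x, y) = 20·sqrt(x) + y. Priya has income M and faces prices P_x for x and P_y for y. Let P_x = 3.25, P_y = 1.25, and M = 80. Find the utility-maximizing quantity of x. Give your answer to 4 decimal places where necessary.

Thus x* = (10·P_y/P_x)² — independent of M — with the rest of income spent on y.
Plugging in: x* = (10·1.25/3.25)² = 14.7929.

x* = 14.7929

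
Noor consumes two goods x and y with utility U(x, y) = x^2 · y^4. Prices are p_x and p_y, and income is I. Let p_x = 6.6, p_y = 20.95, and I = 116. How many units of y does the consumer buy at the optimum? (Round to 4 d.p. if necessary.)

y* = 3.6913

The MRS is (1/2)·y/x. Set MRS = p_x/p_y.
Rearranging, p_y·y = 2·p_x·x. Substituting into the budget gives p_x·x·(1 + 2) = I.
Demand: x*(p_x,p_y,I) = 1/3·I/p_x and y* = 2/3·I/p_y.
At p_x=6.6, p_y=20.95, I=116: y* = 2/3·116/20.95 = 3.6913.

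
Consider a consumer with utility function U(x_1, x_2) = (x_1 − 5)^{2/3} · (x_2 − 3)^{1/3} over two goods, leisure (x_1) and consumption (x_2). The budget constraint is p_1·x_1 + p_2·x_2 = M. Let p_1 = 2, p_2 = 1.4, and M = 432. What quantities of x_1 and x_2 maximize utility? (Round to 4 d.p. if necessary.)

Let x_1' = x_1−5, x_2' = x_2−3. MRS = 2·x_2'/x_1' = p_1/p_2.
After buying the subsistence bundle (5, 3), a share 2/3 of the remaining income goes to x_1: x_1* = 5 + 2/3·(M − 5p_1 − 3p_2)/p_1.
Discretionary income = 432 − 5·2 − 3·1.4 = 417.8; x_1* = 5 + 2/3·417.8/2 = 144.2667; x_2* = 3 + 1/3·417.8/1.4 = 102.4762.

x_1* = 144.2667, x_2* = 102.4762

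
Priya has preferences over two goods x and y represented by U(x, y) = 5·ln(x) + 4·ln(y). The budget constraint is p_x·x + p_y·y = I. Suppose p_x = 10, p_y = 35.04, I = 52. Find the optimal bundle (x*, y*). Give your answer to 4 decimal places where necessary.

x* = 2.8889, y* = 0.6596

The MRS is (5/4)·y/x. Set MRS = p_x/p_y.
So 5·p_y·y = 4·p_x·x; combined with the budget, a share 5/9 of income goes to x.
Demand: x*(p_x,p_y,I) = 5/9·I/p_x and y* = 4/9·I/p_y.
At p_x=10, p_y=35.04, I=52: x* = 5/9·52/10 = 2.8889, y* = 0.6596.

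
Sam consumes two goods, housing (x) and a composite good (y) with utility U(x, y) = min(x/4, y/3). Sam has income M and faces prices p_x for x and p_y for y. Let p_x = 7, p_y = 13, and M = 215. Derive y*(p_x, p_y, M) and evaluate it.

Leontief preferences: the optimum is at the kink where x/4 = y/3, i.e. y = (3/4)·x.
Budget: p_x·x + p_y·(3/4)·x = M, so (4·p_x + 3·p_y)·x = 4·M.
Demand: x*(p_x,p_y,M) = 4·M/(4·p_x + 3·p_y), y* = 3·M/(4·p_x + 3·p_y).
Here 4·7 + 3·13 = 67, giving y* = 9.6269.

y* = 9.6269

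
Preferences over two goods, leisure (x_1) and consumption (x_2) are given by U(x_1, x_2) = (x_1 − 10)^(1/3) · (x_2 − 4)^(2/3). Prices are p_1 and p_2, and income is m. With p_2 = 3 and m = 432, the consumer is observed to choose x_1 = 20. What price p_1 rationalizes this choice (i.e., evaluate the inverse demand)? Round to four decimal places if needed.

This is Cobb-Douglas in (x_1−10, x_2−4): tangency gives 1/3·p_2·(x_2−4) = 2/3·p_1·(x_1−10).
Substituting into the budget: x_1* = 10 + 1/3·(m − 10·p_1 − 4·p_2)/p_1, and x_2* = 4 + 2/3·(…)/p_2.
Set x_1* = 20 in the demand function and solve for p_1: p_1 = 10.5.

p_1 = 10.5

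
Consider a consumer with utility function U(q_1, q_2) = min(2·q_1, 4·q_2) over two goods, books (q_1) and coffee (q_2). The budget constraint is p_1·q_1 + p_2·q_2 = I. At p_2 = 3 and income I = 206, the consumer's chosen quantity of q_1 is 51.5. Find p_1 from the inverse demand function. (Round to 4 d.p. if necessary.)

p_1 = 2.5

With perfect complements, no substitution: consume in ratio q_1:q_2 = 4:2.
Budget: p_1·q_1 + p_2·(1/2)·q_1 = I, so (4·p_1 + 2·p_2)·q_1 = 4·I.
Demand: q_1*(p_1,p_2,I) = 4·I/(4·p_1 + 2·p_2), q_2* = 2·I/(4·p_1 + 2·p_2).
Set q_1* = 51.5 in the demand function and solve for p_1: p_1 = 2.5.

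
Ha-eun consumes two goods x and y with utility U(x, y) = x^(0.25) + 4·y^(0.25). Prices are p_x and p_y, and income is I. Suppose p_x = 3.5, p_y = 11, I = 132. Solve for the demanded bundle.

MU_x ∝ x^(-0.75), MU_y ∝ 4·y^(-0.75), so MRS = (1/4)·(y/x)^(0.75) = p_x/p_y.
Solve for the ratio: y/x = [4·p_x/p_y]^(4/3).
Substitute y = (y/x)·x into the budget: x* = I/(p_x + p_y·(y/x)).
Numerically y/x = 1.379263, so x* = 132/(3.5 + 11·1.379263) = 7.0694 and y* = 1.379263·7.0694 = 9.7506.

x* = 7.0694, y* = 9.7506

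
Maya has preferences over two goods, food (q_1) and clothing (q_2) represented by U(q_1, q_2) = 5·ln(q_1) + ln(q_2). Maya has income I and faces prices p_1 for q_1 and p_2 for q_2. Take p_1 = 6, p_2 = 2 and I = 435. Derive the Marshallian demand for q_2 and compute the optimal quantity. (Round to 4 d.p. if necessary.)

q_2* = 36.25

The MRS is 5·q_2/q_1. Set MRS = p_1/p_2.
Rearranging, p_2·q_2 = (1/5)·p_1·q_1. Substituting into the budget gives p_1·q_1·(1 + (1/5)) = I.
Demand: q_1*(p_1,p_2,I) = 5/6·I/p_1 and q_2* = 1/6·I/p_2.
At p_1=6, p_2=2, I=435: q_2* = 1/6·435/2 = 36.25.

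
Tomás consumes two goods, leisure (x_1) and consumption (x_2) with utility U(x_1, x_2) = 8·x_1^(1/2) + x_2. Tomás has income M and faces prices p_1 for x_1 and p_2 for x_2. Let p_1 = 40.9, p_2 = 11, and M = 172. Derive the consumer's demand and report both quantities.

Utility is quasi-linear in x_2; the FOC for x_1 is 4/√x_1 = p_1/p_2.
Thus x_1* = (4·p_2/p_1)² — independent of M — with the rest of income spent on x_2.
Plugging in: x_1* = (4·11/40.9)² = 1.1573, x_2* = 11.3332.

x_1* = 1.1573, x_2* = 11.3332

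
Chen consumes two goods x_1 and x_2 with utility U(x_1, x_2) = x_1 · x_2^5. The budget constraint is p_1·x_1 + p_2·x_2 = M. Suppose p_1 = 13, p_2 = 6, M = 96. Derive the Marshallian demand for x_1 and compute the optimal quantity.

MU_x_1/MU_x_2 = (x_2)/(5·x_1); tangency sets this equal to p_1/p_2.
Rearranging, p_2·x_2 = 5·p_1·x_1. Substituting into the budget gives p_1·x_1·(1 + 5) = M.
Demand: x_1*(p_1,p_2,M) = 1/6·M/p_1 and x_2* = 5/6·M/p_2.
At p_1=13, p_2=6, M=96: x_1* = 1/6·96/13 = 1.2308.

x_1* = 1.2308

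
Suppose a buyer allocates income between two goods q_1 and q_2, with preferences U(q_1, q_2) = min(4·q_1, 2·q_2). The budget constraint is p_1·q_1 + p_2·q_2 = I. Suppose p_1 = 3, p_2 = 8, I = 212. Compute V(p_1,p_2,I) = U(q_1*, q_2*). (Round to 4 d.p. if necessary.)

Leontief preferences: the optimum is at the kink where q_1/2 = q_2/4, i.e. q_2 = 2·q_1.
Budget: p_1·q_1 + p_2·2·q_1 = I, so (2·p_1 + 4·p_2)·q_1 = 2·I.
Demand: q_1*(p_1,p_2,I) = 2·I/(2·p_1 + 4·p_2), q_2* = 4·I/(2·p_1 + 4·p_2).
Here 2·3 + 4·8 = 38, giving q_1* = 11.1579 and q_2* = 22.3158.
Utility at the optimum: U(11.1579, 22.3158) = 44.6316.

V = 44.6316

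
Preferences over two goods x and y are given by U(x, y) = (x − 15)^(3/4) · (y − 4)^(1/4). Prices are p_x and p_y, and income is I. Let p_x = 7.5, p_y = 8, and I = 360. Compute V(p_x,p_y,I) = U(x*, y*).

After buying the subsistence bundle (15, 4), a share 0.75 of the remaining income goes to x: x* = 15 + 0.75·(I − 15p_x − 4p_y)/p_x.
Discretionary income = 360 − 15·7.5 − 4·8 = 215.5; x* = 15 + 0.75·215.5/7.5 = 36.55; y* = 4 + 0.25·215.5/8 = 10.7344.
Utility at the optimum: U(36.55, 10.7344) = 16.1124.

V = 16.1124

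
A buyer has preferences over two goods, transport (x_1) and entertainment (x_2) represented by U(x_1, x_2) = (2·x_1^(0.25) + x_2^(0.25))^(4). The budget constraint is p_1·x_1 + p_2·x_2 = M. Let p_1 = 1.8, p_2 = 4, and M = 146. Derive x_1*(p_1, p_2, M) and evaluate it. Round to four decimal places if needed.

MRS = MU_x_1/MU_x_2 = 2·(x_2/x_1)^(0.75). Set equal to p_1/p_2.
Hence x_2/x_1 = ((1/2)·p_1/p_2)^(1/(0.75)), i.e. raised to the 4/3 power.
With the ratio pinned down, the budget gives x_1* = M/(p_1 + p_2·(x_2/x_1)) and x_2* = (x_2/x_1)·x_1*.
Numerically x_2/x_1 = 0.13685, so x_1* = 146/(1.8 + 4·0.13685) = 62.1965.

x_1* = 62.1965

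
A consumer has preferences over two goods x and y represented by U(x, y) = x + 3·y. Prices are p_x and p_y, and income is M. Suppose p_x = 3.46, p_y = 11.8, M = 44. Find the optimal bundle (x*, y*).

x* = 12.7168, y* = 0

x gives more utility per dollar, so spend all income on x: x* = M/p_x, y* = 0.
Numerically: x* = 12.7168, y* = 0.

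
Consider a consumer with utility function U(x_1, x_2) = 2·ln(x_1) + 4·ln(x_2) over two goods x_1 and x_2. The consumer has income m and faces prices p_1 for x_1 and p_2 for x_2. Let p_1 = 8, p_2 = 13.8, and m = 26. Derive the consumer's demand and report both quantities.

x_1* = 1.0833, x_2* = 1.256

MU_x_1/MU_x_2 = (2·x_2)/(4·x_1); tangency sets this equal to p_1/p_2.
So 2·p_2·x_2 = 4·p_1·x_1; combined with the budget, a share 1/3 of income goes to x_1.
Demand: x_1*(p_1,p_2,m) = 1/3·m/p_1 and x_2* = 2/3·m/p_2.
At p_1=8, p_2=13.8, m=26: x_1* = 1/3·26/8 = 1.0833, x_2* = 1.256.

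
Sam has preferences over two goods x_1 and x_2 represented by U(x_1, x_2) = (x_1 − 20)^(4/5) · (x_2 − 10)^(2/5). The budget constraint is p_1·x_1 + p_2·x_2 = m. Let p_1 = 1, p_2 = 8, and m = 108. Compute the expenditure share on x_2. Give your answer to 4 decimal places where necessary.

share on x_2 = 0.7654

This is Cobb-Douglas in (x_1−20, x_2−10): tangency gives 0.8·p_2·(x_2−10) = 0.4·p_1·(x_1−20).
Substituting into the budget: x_1* = 20 + 2/3·(m − 20·p_1 − 10·p_2)/p_1, and x_2* = 10 + 1/3·(…)/p_2.
Discretionary income = 108 − 20·1 − 10·8 = 8; x_1* = 20 + 2/3·8/1 = 25.3333; x_2* = 10 + 1/3·8/8 = 10.3333.
Expenditure on x_2: 8·10.3333 = 82.6667; share = 0.7654.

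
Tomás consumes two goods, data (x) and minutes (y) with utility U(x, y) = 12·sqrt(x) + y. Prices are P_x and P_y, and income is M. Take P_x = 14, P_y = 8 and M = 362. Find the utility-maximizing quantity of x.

MU_x = 6/√x, MU_y = 1. Tangency: 6/√x = P_x/P_y.
Thus x* = (6·P_y/P_x)² — independent of M — with the rest of income spent on y.
Plugging in: x* = (6·8/14)² = 11.7551.

x* = 11.7551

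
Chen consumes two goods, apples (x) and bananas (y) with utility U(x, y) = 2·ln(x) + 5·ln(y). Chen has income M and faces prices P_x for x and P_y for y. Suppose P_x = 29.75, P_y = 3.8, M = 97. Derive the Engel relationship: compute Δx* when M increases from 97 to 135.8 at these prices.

The MRS is (2/5)·y/x. Set MRS = P_x/P_y.
Rearranging, P_y·y = (5/2)·P_x·x. Substituting into the budget gives P_x·x·(1 + (5/2)) = M.
Demand: x*(P_x,P_y,M) = 2/7·M/P_x and y* = 5/7·M/P_y.
At P_x=29.75, P_y=3.8, M=97: x* = 2/7·97/29.75 = 0.9316.
At M' = 135.8: x* = 1.3042. Change: 1.3042 − 0.9316 = 0.3726.

Δx* = 0.3726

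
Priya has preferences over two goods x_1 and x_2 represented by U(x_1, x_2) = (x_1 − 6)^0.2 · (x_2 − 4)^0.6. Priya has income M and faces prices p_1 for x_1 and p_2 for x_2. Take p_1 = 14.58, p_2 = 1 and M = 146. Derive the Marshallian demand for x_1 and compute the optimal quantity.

x_1* = 6.9348

This is Cobb-Douglas in (x_1−6, x_2−4): tangency gives 0.2·p_2·(x_2−4) = 0.6·p_1·(x_1−6).
After buying the subsistence bundle (6, 4), a share 0.25 of the remaining income goes to x_1: x_1* = 6 + 0.25·(M − 6p_1 − 4p_2)/p_1.
Discretionary income = 146 − 6·14.58 − 4·1 = 54.52; x_1* = 6 + 0.25·54.52/14.58 = 6.9348.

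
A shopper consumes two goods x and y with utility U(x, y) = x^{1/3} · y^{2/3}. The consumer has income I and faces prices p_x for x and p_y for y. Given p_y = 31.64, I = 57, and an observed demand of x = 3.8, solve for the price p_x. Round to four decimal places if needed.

Tangency: MRS = (1/2)·y/x = p_x/p_y.
Rearranging, p_y·y = 2·p_x·x. Substituting into the budget gives p_x·x·(1 + 2) = I.
Demand: x*(p_x,p_y,I) = 1/3·I/p_x and y* = 2/3·I/p_y.
Set x* = 3.8 in the demand function and solve for p_x: p_x = 5.

p_x = 5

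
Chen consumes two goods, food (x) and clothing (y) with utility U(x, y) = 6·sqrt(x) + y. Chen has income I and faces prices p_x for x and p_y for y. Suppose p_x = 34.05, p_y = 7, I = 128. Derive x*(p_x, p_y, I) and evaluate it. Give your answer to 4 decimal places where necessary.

x* = 0.3804

Utility is quasi-linear in y; the FOC for x is 3/√x = p_x/p_y.
Thus x* = (3·p_y/p_x)² — independent of I — with the rest of income spent on y.
Plugging in: x* = (3·7/34.05)² = 0.3804.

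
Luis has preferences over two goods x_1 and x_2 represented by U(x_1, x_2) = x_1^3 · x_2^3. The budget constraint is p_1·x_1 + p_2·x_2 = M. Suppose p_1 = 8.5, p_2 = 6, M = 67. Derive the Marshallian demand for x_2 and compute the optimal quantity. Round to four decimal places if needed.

x_2* = 5.5833

The MRS is x_2/x_1. Set MRS = p_1/p_2.
So 3·p_2·x_2 = 3·p_1·x_1; combined with the budget, a share 0.5 of income goes to x_1.
Demand: x_1*(p_1,p_2,M) = 0.5·M/p_1 and x_2* = 0.5·M/p_2.
At p_1=8.5, p_2=6, M=67: x_2* = 0.5·67/6 = 5.5833.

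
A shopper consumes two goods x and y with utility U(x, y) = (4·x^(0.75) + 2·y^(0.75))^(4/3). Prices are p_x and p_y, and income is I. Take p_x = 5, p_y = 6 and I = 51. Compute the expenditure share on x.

From the CES first-order condition, 2·(y/x)^(0.25) = p_x/p_y.
Hence y/x = ((1/2)·p_x/p_y)^(1/(0.25)), i.e. raised to the 4 power.
Substitute y = (y/x)·x into the budget: x* = I/(p_x + p_y·(y/x)).
Numerically y/x = 0.030141, so x* = 51/(5 + 6·0.030141) = 9.844 and y* = 0.030141·9.844 = 0.2967.
Expenditure on x: 5·9.844 = 49.2198; share = 0.9651.

share on x = 0.9651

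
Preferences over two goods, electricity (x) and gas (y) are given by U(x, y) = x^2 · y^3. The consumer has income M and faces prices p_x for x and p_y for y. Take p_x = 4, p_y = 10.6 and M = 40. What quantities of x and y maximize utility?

x* = 4, y* = 2.2642

Tangency: MRS = (2/3)·y/x = p_x/p_y.
Rearranging, p_y·y = (3/2)·p_x·x. Substituting into the budget gives p_x·x·(1 + (3/2)) = M.
Demand: x*(p_x,p_y,M) = 0.4·M/p_x and y* = 0.6·M/p_y.
At p_x=4, p_y=10.6, M=40: x* = 0.4·40/4 = 4, y* = 2.2642.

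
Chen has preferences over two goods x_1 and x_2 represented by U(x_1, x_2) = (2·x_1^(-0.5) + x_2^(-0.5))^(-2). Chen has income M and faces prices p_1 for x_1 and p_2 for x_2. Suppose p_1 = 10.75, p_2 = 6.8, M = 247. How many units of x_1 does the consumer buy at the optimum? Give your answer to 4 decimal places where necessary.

x_1* = 14.9125

Substitute x_2 = (x_2/x_1)·x_1 into the budget: x_1* = M/(p_1 + p_2·(x_2/x_1)).
Numerically x_2/x_1 = 0.854896, so x_1* = 247/(10.75 + 6.8·0.854896) = 14.9125.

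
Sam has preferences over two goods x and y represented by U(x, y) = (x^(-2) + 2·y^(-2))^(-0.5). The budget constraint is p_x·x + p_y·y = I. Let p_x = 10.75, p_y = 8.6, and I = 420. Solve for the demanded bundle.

From the CES first-order condition, (1/2)·(y/x)^(3) = p_x/p_y.
Solve for the ratio: y/x = [2·p_x/p_y]^(1/3).
Substitute y = (y/x)·x into the budget: x* = I/(p_x + p_y·(y/x)).
Numerically y/x = 1.357209, so x* = 420/(10.75 + 8.6·1.357209) = 18.7316 and y* = 1.357209·18.7316 = 25.4227.

x* = 18.7316, y* = 25.4227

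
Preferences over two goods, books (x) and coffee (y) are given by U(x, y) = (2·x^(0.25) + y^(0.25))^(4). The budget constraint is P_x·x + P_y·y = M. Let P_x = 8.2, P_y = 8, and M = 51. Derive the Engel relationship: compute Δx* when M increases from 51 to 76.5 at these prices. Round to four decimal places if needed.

Δx* = 2.221

From the CES first-order condition, 2·(y/x)^(0.75) = P_x/P_y.
Solve for the ratio: y/x = [(1/2)·P_x/P_y]^(4/3).
With the ratio pinned down, the budget gives x* = M/(P_x + P_y·(y/x)) and y* = (y/x)·x*.
Numerically y/x = 0.410133, so x* = 51/(8.2 + 8·0.410133) = 4.4421.
At M' = 76.5: x* = 6.6631. Change: 6.6631 − 4.4421 = 2.221.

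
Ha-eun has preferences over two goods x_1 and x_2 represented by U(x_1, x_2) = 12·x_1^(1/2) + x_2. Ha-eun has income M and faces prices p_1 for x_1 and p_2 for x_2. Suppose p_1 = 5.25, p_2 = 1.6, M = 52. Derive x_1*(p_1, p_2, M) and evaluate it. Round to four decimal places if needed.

Utility is quasi-linear in x_2; the FOC for x_1 is 6/√x_1 = p_1/p_2.
Thus x_1* = (6·p_2/p_1)² — independent of M — with the rest of income spent on x_2.
Plugging in: x_1* = (6·1.6/5.25)² = 3.3437.

x_1* = 3.3437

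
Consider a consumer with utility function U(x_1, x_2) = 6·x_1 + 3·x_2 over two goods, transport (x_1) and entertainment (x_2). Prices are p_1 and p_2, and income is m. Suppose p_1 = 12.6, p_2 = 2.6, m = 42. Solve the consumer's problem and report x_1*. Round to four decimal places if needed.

Linear utility — the consumer picks whichever good has higher MU/price: 6/12.6 = 0.4762 vs 3/2.6 = 1.1538.
x_2 gives more utility per dollar, so spend all income on x_2: x_2* = m/p_2, x_1* = 0.
Numerically: x_1* = 0, x_2* = 16.1538.

x_1* = 0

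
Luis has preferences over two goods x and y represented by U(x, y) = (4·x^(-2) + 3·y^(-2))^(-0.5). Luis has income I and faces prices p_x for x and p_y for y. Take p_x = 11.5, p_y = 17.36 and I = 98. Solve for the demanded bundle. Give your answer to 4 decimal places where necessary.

Numerically y/x = 0.792021, so x* = 98/(11.5 + 17.36·0.792021) = 3.8813 and y* = 0.792021·3.8813 = 3.074.

x* = 3.8813, y* = 3.074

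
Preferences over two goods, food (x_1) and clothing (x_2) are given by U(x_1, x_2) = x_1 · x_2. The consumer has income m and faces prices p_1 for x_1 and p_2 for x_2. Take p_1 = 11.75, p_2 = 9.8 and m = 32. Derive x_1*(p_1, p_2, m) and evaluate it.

Demand: x_1*(p_1,p_2,m) = 0.5·m/p_1 and x_2* = 0.5·m/p_2.
At p_1=11.75, p_2=9.8, m=32: x_1* = 0.5·32/11.75 = 1.3617.

x_1* = 1.3617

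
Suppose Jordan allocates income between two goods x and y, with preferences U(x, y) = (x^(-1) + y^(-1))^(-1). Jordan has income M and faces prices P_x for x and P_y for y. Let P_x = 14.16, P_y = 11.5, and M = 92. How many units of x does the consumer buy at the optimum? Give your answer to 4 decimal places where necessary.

x* = 3.4174

From the CES first-order condition, (y/x)^(2) = P_x/P_y.
Solve for the ratio: y/x = [P_x/P_y]^(0.5).
With the ratio pinned down, the budget gives x* = M/(P_x + P_y·(y/x)) and y* = (y/x)·x*.
Numerically y/x = 1.109642, so x* = 92/(14.16 + 11.5·1.109642) = 3.4174.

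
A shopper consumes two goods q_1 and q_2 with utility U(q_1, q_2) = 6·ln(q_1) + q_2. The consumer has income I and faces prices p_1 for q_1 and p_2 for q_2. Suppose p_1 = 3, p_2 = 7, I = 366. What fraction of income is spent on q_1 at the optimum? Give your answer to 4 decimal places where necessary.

share on q_1 = 0.1148

MU_q_1 = 6/q_1, MU_q_2 = 1. Tangency: 6/q_1 = p_1/p_2.
So q_1*(p_1,p_2) = 6·p_2/p_1, independent of income; and q_2* = (I − 6·p_2)/p_2.
At the given prices: q_1* = 6·7/3 = 14, and q_2* = 46.2857.
Expenditure on q_1: 3·14 = 42; share = 0.1148.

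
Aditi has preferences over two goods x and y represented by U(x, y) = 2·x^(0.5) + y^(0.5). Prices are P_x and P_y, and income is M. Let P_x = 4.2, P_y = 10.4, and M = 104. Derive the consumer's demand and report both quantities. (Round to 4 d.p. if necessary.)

x* = 22.4912, y* = 0.917

Substitute y = (y/x)·x into the budget: x* = M/(P_x + P_y·(y/x)).
Numerically y/x = 0.040773, so x* = 104/(4.2 + 10.4·0.040773) = 22.4912 and y* = 0.040773·22.4912 = 0.917.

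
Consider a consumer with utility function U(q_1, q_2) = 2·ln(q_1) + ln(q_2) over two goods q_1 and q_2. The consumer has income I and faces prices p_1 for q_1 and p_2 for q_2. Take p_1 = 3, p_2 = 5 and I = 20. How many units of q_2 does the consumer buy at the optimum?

MU_q_1/MU_q_2 = (2·q_2)/(q_1); tangency sets this equal to p_1/p_2.
So 2·p_2·q_2 = p_1·q_1; combined with the budget, a share 2/3 of income goes to q_1.
Demand: q_1*(p_1,p_2,I) = 2/3·I/p_1 and q_2* = 1/3·I/p_2.
At p_1=3, p_2=5, I=20: q_2* = 1/3·20/5 = 1.3333.

q_2* = 1.3333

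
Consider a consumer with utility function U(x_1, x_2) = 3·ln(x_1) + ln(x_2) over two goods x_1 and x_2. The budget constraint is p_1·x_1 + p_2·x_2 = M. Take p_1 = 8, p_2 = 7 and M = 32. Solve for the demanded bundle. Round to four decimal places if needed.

Demand: x_1*(p_1,p_2,M) = 0.75·M/p_1 and x_2* = 0.25·M/p_2.
At p_1=8, p_2=7, M=32: x_1* = 0.75·32/8 = 3, x_2* = 1.1429.

x_1* = 3, x_2* = 1.1429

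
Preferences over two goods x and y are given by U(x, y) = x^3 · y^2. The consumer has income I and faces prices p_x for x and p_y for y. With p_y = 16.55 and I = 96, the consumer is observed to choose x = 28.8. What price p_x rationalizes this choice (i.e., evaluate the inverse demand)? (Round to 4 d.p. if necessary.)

p_x = 2

The MRS is (3/2)·y/x. Set MRS = p_x/p_y.
So 3·p_y·y = 2·p_x·x; combined with the budget, a share 0.6 of income goes to x.
Demand: x*(p_x,p_y,I) = 0.6·I/p_x and y* = 0.4·I/p_y.
Set x* = 28.8 in the demand function and solve for p_x: p_x = 2.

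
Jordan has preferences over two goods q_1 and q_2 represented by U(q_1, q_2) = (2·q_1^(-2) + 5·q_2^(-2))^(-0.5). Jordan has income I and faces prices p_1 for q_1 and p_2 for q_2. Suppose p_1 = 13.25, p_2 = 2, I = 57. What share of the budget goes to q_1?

From the CES first-order condition, (2/5)·(q_2/q_1)^(3) = p_1/p_2.
Hence q_2/q_1 = ((5/2)·p_1/p_2)^(1/(3)), i.e. raised to the 1/3 power.
Substitute q_2 = (q_2/q_1)·q_1 into the budget: q_1* = I/(p_1 + p_2·(q_2/q_1)).
Numerically q_2/q_1 = 2.549032, so q_1* = 57/(13.25 + 2·2.549032) = 3.1066 and q_2* = 2.549032·3.1066 = 7.9188.
Expenditure on q_1: 13.25·3.1066 = 41.1624; share = 0.7221.

share on q_1 = 0.7221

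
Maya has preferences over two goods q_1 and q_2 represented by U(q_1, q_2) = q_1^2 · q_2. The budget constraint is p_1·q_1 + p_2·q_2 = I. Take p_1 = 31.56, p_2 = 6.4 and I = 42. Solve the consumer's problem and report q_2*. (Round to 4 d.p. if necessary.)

MU_q_1/MU_q_2 = (2·q_2)/(q_1); tangency sets this equal to p_1/p_2.
Rearranging, p_2·q_2 = (1/2)·p_1·q_1. Substituting into the budget gives p_1·q_1·(1 + (1/2)) = I.
Demand: q_1*(p_1,p_2,I) = 2/3·I/p_1 and q_2* = 1/3·I/p_2.
At p_1=31.56, p_2=6.4, I=42: q_2* = 1/3·42/6.4 = 2.1875.

q_2* = 2.1875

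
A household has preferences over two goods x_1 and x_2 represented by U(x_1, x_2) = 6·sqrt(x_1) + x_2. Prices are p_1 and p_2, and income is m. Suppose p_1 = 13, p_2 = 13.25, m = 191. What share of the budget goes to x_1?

Thus x_1* = (3·p_2/p_1)² — independent of m — with the rest of income spent on x_2.
Plugging in: x_1* = (3·13.25/13)² = 9.3495, x_2* = 5.242.
Expenditure on x_1: 13·9.3495 = 121.5433; share = 0.6364.

share on x_1 = 0.6364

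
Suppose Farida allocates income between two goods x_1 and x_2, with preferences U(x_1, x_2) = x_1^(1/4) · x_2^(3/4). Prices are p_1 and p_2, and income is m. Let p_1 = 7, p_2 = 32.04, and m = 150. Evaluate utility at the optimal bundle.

Tangency: MRS = (1/3)·x_2/x_1 = p_1/p_2.
Rearranging, p_2·x_2 = 3·p_1·x_1. Substituting into the budget gives p_1·x_1·(1 + 3) = m.
Demand: x_1*(p_1,p_2,m) = 0.25·m/p_1 and x_2* = 0.75·m/p_2.
At p_1=7, p_2=32.04, m=150: x_1* = 0.25·150/7 = 5.3571, x_2* = 3.5112.
Utility at the optimum: U(5.3571, 3.5112) = 3.9024.

V = 3.9024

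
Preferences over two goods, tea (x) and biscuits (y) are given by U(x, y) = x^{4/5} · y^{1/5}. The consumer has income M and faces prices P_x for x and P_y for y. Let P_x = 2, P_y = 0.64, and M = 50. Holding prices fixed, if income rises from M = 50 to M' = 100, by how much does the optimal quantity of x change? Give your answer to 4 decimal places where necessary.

Δx* = 20

The MRS is 4·y/x. Set MRS = P_x/P_y.
So 0.8·P_y·y = 0.2·P_x·x; combined with the budget, a share 0.8 of income goes to x.
Demand: x*(P_x,P_y,M) = 0.8·M/P_x and y* = 0.2·M/P_y.
At P_x=2, P_y=0.64, M=50: x* = 0.8·50/2 = 20.
At M' = 100: x* = 40. Change: 40 − 20 = 20.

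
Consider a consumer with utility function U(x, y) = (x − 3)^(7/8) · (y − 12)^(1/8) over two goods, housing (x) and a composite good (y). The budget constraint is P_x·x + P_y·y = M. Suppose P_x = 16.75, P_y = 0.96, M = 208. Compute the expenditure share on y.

Substituting into the budget: x* = 3 + 0.875·(M − 3·P_x − 12·P_y)/P_x, and y* = 12 + 0.125·(…)/P_y.
Discretionary income = 208 − 3·16.75 − 12·0.96 = 146.23; x* = 3 + 0.875·146.23/16.75 = 10.6389; y* = 12 + 0.125·146.23/0.96 = 31.0404.
Expenditure on y: 0.96·31.0404 = 29.7987; share = 0.1433.

share on y = 0.1433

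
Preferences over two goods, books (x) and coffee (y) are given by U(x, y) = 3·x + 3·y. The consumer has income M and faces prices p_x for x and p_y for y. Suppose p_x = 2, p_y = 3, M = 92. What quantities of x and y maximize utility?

x* = 46, y* = 0

Linear utility — the consumer picks whichever good has higher MU/price: 3/2 = 1.5 vs 3/3 = 1.
x gives more utility per dollar, so spend all income on x: x* = M/p_x, y* = 0.
Numerically: x* = 46, y* = 0.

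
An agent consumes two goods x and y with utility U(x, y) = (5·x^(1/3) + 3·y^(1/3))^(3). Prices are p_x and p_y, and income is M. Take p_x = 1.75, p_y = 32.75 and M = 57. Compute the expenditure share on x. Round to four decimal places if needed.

From the CES first-order condition, (5/3)·(y/x)^(2/3) = p_x/p_y.
Solve for the ratio: y/x = [(3/5)·p_x/p_y]^(1.5).
Substitute y = (y/x)·x into the budget: x* = M/(p_x + p_y·(y/x)).
Numerically y/x = 0.005741, so x* = 57/(1.75 + 32.75·0.005741) = 29.4116 and y* = 0.005741·29.4116 = 0.1688.
Expenditure on x: 1.75·29.4116 = 51.4704; share = 0.903.

share on x = 0.903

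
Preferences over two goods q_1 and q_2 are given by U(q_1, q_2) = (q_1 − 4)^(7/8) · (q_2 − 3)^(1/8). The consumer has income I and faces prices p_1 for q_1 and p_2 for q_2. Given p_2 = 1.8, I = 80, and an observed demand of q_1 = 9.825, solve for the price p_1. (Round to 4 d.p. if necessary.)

p_1 = 7

This is Cobb-Douglas in (q_1−4, q_2−3): tangency gives 0.875·p_2·(q_2−3) = 0.125·p_1·(q_1−4).
Substituting into the budget: q_1* = 4 + 0.875·(I − 4·p_1 − 3·p_2)/p_1, and q_2* = 3 + 0.125·(…)/p_2.
Set q_1* = 9.825 in the demand function and solve for p_1: p_1 = 7.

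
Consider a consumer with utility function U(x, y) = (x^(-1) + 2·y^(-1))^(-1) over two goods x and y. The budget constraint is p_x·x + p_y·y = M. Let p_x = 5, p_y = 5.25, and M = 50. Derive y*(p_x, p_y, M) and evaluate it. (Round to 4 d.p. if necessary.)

MRS = MU_x/MU_y = (1/2)·(y/x)^(2). Set equal to p_x/p_y.
Hence y/x = (2·p_x/p_y)^(1/(2)), i.e. raised to the 0.5 power.
Substitute y = (y/x)·x into the budget: x* = M/(p_x + p_y·(y/x)).
Numerically y/x = 1.380131, so x* = 50/(5 + 5.25·1.380131) = 4.0831 and y* = 1.380131·4.0831 = 5.6352.

y* = 5.6352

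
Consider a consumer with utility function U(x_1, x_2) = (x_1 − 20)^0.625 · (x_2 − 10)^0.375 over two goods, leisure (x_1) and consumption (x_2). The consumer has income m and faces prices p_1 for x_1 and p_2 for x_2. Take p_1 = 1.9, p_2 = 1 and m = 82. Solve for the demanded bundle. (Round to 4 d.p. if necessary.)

This is Cobb-Douglas in (x_1−20, x_2−10): tangency gives 0.625·p_2·(x_2−10) = 0.375·p_1·(x_1−20).
Substituting into the budget: x_1* = 20 + 0.625·(m − 20·p_1 − 10·p_2)/p_1, and x_2* = 10 + 0.375·(…)/p_2.
Discretionary income = 82 − 20·1.9 − 10·1 = 34; x_1* = 20 + 0.625·34/1.9 = 31.1842; x_2* = 10 + 0.375·34/1 = 22.75.

x_1* = 31.1842, x_2* = 22.75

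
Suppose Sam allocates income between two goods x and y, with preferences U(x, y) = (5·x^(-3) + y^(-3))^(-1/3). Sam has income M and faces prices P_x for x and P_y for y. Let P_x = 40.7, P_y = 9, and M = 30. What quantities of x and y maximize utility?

From the CES first-order condition, 5·(y/x)^(4) = P_x/P_y.
Solve for the ratio: y/x = [(1/5)·P_x/P_y]^(0.25).
With the ratio pinned down, the budget gives x* = M/(P_x + P_y·(y/x)) and y* = (y/x)·x*.
Numerically y/x = 0.975204, so x* = 30/(40.7 + 9·0.975204) = 0.6063 and y* = 0.975204·0.6063 = 0.5913.

x* = 0.6063, y* = 0.5913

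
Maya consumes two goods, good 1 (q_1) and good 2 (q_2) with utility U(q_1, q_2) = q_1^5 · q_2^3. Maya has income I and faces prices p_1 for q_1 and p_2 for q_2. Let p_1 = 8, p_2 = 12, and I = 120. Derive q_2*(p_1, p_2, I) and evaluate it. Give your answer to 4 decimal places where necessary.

q_2* = 3.75

MU_q_1/MU_q_2 = (5·q_2)/(3·q_1); tangency sets this equal to p_1/p_2.
Rearranging, p_2·q_2 = (3/5)·p_1·q_1. Substituting into the budget gives p_1·q_1·(1 + (3/5)) = I.
Demand: q_1*(p_1,p_2,I) = 0.625·I/p_1 and q_2* = 0.375·I/p_2.
At p_1=8, p_2=12, I=120: q_2* = 0.375·120/12 = 3.75.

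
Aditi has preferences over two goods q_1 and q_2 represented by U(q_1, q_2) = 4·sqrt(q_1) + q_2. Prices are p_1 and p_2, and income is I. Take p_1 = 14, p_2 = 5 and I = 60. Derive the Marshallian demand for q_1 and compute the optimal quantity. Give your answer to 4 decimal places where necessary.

Utility is quasi-linear in q_2; the FOC for q_1 is 2/√q_1 = p_1/p_2.
Thus q_1* = (2·p_2/p_1)² — independent of I — with the rest of income spent on q_2.
Plugging in: q_1* = (2·5/14)² = 0.5102.

q_1* = 0.5102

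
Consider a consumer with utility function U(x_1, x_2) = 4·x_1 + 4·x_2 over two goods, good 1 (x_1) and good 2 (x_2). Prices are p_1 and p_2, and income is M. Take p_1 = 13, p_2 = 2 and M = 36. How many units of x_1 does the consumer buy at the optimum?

x_2 gives more utility per dollar, so spend all income on x_2: x_2* = M/p_2, x_1* = 0.
Numerically: x_1* = 0, x_2* = 18.

x_1* = 0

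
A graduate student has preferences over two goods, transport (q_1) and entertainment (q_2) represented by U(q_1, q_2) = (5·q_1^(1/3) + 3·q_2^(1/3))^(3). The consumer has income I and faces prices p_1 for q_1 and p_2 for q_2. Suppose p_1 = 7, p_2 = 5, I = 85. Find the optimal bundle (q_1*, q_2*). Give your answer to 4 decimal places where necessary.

q_1* = 7.8346, q_2* = 6.0316

With the ratio pinned down, the budget gives q_1* = I/(p_1 + p_2·(q_2/q_1)) and q_2* = (q_2/q_1)·q_1*.
Numerically q_2/q_1 = 0.769873, so q_1* = 85/(7 + 5·0.769873) = 7.8346 and q_2* = 0.769873·7.8346 = 6.0316.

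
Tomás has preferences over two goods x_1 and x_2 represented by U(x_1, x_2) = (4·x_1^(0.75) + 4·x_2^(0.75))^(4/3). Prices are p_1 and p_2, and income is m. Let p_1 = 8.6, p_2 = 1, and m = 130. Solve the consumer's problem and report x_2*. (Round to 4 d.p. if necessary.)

From the CES first-order condition, (x_2/x_1)^(0.25) = p_1/p_2.
Solve for the ratio: x_2/x_1 = [p_1/p_2]^(4).
With the ratio pinned down, the budget gives x_1* = m/(p_1 + p_2·(x_2/x_1)) and x_2* = (x_2/x_1)·x_1*.
Numerically x_2/x_1 = 5470.0816, so x_1* = 130/(8.6 + 1·5470.0816) = 0.0237 and x_2* = 5470.0816·0.0237 = 129.7959.

x_2* = 129.7959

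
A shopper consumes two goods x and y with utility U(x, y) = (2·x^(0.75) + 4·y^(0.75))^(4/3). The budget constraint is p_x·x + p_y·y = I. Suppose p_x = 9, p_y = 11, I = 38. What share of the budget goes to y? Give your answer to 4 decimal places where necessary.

share on y = 0.8976

From the CES first-order condition, (1/2)·(y/x)^(0.25) = p_x/p_y.
Solve for the ratio: y/x = [2·p_x/p_y]^(4).
Substitute y = (y/x)·x into the budget: x* = I/(p_x + p_y·(y/x)).
Numerically y/x = 7.170002, so x* = 38/(9 + 11·7.170002) = 0.4325 and y* = 7.170002·0.4325 = 3.1007.
Expenditure on y: 11·3.1007 = 34.1079; share = 0.8976.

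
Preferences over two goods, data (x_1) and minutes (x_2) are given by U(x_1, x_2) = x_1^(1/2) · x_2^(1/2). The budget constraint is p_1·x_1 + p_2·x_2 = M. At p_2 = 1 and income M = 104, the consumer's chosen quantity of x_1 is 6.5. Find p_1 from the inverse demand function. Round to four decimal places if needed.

p_1 = 8

MU_x_1/MU_x_2 = (0.5·x_2)/(0.5·x_1); tangency sets this equal to p_1/p_2.
So 0.5·p_2·x_2 = 0.5·p_1·x_1; combined with the budget, a share 0.5 of income goes to x_1.
Demand: x_1*(p_1,p_2,M) = 0.5·M/p_1 and x_2* = 0.5·M/p_2.
Set x_1* = 6.5 in the demand function and solve for p_1: p_1 = 8.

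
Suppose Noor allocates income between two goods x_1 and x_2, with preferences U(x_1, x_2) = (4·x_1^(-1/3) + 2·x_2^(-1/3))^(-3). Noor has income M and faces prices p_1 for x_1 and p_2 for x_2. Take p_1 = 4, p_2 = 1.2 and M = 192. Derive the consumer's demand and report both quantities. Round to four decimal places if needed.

MU_x_1 ∝ 4·x_1^(-4/3), MU_x_2 ∝ 2·x_2^(-4/3), so MRS = 2·(x_2/x_1)^(4/3) = p_1/p_2.
Solve for the ratio: x_2/x_1 = [(1/2)·p_1/p_2]^(0.75).
Substitute x_2 = (x_2/x_1)·x_1 into the budget: x_1* = M/(p_1 + p_2·(x_2/x_1)).
Numerically x_2/x_1 = 1.466853, so x_1* = 192/(4 + 1.2·1.466853) = 33.332 and x_2* = 1.466853·33.332 = 48.8932.

x_1* = 33.332, x_2* = 48.8932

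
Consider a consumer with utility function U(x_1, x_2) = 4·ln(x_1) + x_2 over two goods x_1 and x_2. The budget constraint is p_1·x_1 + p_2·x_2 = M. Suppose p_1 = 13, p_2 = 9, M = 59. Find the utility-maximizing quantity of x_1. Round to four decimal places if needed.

So x_1*(p_1,p_2) = 4·p_2/p_1, independent of income; and x_2* = (M − 4·p_2)/p_2.
At the given prices: x_1* = 4·9/13 = 2.7692.

x_1* = 2.7692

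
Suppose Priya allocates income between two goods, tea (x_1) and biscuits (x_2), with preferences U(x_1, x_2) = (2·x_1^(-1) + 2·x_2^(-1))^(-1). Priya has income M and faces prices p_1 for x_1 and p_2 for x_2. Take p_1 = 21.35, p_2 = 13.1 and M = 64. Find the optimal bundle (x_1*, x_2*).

Numerically x_2/x_1 = 1.276625, so x_1* = 64/(21.35 + 13.1·1.276625) = 1.6809 and x_2* = 1.276625·1.6809 = 2.1459.

x_1* = 1.6809, x_2* = 2.1459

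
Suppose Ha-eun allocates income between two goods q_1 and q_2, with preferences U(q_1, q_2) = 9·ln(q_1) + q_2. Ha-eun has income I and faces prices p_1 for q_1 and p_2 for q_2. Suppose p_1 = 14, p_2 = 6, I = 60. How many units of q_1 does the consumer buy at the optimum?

q_1* = 3.8571

Set MRS = p_1/p_2: (9/q_1)/1 = p_1/p_2.
So q_1*(p_1,p_2) = 9·p_2/p_1, independent of income; and q_2* = (I − 9·p_2)/p_2.
At the given prices: q_1* = 9·6/14 = 3.8571.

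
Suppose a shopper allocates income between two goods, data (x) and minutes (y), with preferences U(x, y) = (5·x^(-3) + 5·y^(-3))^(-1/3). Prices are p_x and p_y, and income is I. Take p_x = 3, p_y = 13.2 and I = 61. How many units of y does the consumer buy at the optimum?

y* = 3.4768

From the CES first-order condition, (y/x)^(4) = p_x/p_y.
Solve for the ratio: y/x = [p_x/p_y]^(0.25).
Substitute y = (y/x)·x into the budget: x* = I/(p_x + p_y·(y/x)).
Numerically y/x = 0.690457, so x* = 61/(3 + 13.2·0.690457) = 5.0355 and y* = 0.690457·5.0355 = 3.4768.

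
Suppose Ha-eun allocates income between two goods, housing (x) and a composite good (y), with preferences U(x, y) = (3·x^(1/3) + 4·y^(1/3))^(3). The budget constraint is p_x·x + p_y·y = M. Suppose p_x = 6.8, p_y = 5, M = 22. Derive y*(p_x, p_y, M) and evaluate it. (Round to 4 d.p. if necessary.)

MRS = MU_x/MU_y = (3/4)·(y/x)^(2/3). Set equal to p_x/p_y.
Solve for the ratio: y/x = [(4/3)·p_x/p_y]^(1.5).
Substitute y = (y/x)·x into the budget: x* = M/(p_x + p_y·(y/x)).
Numerically y/x = 2.441836, so x* = 22/(6.8 + 5·2.441836) = 1.1573 and y* = 2.441836·1.1573 = 2.826.

y* = 2.826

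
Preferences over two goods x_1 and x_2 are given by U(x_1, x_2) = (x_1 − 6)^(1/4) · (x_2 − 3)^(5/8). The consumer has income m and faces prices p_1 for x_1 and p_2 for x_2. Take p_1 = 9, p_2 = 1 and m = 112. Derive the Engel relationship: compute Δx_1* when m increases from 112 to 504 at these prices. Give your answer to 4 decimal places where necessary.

Δx_1* = 12.4444

This is Cobb-Douglas in (x_1−6, x_2−3): tangency gives 0.25·p_2·(x_2−3) = 0.625·p_1·(x_1−6).
Substituting into the budget: x_1* = 6 + 2/7·(m − 6·p_1 − 3·p_2)/p_1, and x_2* = 3 + 5/7·(…)/p_2.
Discretionary income = 112 − 6·9 − 3·1 = 55; x_1* = 6 + 2/7·55/9 = 7.746.
At m' = 504: x_1* = 20.1905. Change: 20.1905 − 7.746 = 12.4444.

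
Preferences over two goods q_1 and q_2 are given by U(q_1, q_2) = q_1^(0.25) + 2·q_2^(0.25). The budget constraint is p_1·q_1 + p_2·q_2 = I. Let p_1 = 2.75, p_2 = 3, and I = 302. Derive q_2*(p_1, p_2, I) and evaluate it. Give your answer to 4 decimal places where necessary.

q_2* = 71.4694

MU_q_1 ∝ q_1^(-0.75), MU_q_2 ∝ 2·q_2^(-0.75), so MRS = (1/2)·(q_2/q_1)^(0.75) = p_1/p_2.
Solve for the ratio: q_2/q_1 = [2·p_1/p_2]^(4/3).
With the ratio pinned down, the budget gives q_1* = I/(p_1 + p_2·(q_2/q_1)) and q_2* = (q_2/q_1)·q_1*.
Numerically q_2/q_1 = 2.243823, so q_1* = 302/(2.75 + 3·2.243823) = 31.8516 and q_2* = 2.243823·31.8516 = 71.4694.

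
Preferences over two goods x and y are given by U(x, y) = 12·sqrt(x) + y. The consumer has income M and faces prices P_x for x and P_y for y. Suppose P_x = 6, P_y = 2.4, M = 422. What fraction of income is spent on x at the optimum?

MU_x = 6/√x, MU_y = 1. Tangency: 6/√x = P_x/P_y.
Thus x* = (6·P_y/P_x)² — independent of M — with the rest of income spent on y.
Plugging in: x* = (6·2.4/6)² = 5.76, y* = 161.4333.
Expenditure on x: 6·5.76 = 34.56; share = 0.0819.

share on x = 0.0819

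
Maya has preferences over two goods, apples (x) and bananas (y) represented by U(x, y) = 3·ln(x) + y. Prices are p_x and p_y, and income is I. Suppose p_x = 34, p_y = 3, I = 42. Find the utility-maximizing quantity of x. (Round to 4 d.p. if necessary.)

So x*(p_x,p_y) = 3·p_y/p_x, independent of income; and y* = (I − 3·p_y)/p_y.
At the given prices: x* = 3·3/34 = 0.2647.

x* = 0.2647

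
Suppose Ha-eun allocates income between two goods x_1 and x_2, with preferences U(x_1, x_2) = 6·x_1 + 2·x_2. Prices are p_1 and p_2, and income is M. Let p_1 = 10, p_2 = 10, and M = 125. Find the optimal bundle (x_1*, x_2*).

x_1* = 12.5, x_2* = 0

Perfect substitutes: compare marginal utility per dollar. 6/p_1 vs 2/p_2 → 0.6 vs 0.2.
x_1 gives more utility per dollar, so spend all income on x_1: x_1* = M/p_1, x_2* = 0.
Numerically: x_1* = 12.5, x_2* = 0.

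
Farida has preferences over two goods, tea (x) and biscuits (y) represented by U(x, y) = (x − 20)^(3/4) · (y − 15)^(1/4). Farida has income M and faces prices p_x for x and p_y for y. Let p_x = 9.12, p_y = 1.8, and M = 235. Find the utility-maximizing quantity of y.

MRS = 3·(y−15)/(x−20). Tangency with p_x/p_y gives y−15 = (1/3)·(p_x/p_y)·(x−20).
After buying the subsistence bundle (20, 15), a share 0.75 of the remaining income goes to x: x* = 20 + 0.75·(M − 20p_x − 15p_y)/p_x.
Discretionary income = 235 − 20·9.12 − 15·1.8 = 25.6; y* = 15 + 0.25·25.6/1.8 = 18.5556.

y* = 18.5556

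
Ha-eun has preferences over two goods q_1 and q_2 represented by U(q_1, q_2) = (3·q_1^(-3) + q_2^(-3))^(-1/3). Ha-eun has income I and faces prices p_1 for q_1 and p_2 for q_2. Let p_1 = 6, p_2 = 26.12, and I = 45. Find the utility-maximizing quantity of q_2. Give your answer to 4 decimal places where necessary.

q_2* = 1.1992

MU_q_1 ∝ 3·q_1^(-4), MU_q_2 ∝ q_2^(-4), so MRS = 3·(q_2/q_1)^(4) = p_1/p_2.
Hence q_2/q_1 = ((1/3)·p_1/p_2)^(1/(4)), i.e. raised to the 0.25 power.
Substitute q_2 = (q_2/q_1)·q_1 into the budget: q_1* = I/(p_1 + p_2·(q_2/q_1)).
Numerically q_2/q_1 = 0.526034, so q_1* = 45/(6 + 26.12·0.526034) = 2.2796 and q_2* = 0.526034·2.2796 = 1.1992.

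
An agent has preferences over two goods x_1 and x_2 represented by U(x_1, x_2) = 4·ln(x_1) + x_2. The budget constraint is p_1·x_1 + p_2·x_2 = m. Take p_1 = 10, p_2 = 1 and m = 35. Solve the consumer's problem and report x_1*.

x_1* = 0.4

MU_x_1 = 4/x_1, MU_x_2 = 1. Tangency: 4/x_1 = p_1/p_2.
So x_1*(p_1,p_2) = 4·p_2/p_1, independent of income; and x_2* = (m − 4·p_2)/p_2.
At the given prices: x_1* = 4·1/10 = 0.4.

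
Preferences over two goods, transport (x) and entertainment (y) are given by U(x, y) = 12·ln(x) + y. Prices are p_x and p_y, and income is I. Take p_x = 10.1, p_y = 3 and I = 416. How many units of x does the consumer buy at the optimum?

x* = 3.5644

Set MRS = p_x/p_y: (12/x)/1 = p_x/p_y.
So x*(p_x,p_y) = 12·p_y/p_x, independent of income; and y* = (I − 12·p_y)/p_y.
At the given prices: x* = 12·3/10.1 = 3.5644.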